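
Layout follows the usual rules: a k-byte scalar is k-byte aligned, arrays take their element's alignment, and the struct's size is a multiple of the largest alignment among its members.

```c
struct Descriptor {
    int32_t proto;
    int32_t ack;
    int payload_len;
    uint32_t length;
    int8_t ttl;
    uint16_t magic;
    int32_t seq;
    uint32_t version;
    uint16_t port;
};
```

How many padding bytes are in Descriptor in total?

0..4  proto  (4B, 4-aligned)
4..8  ack  (4B, 4-aligned)
8..12  payload_len  (4B, 4-aligned)
12..16  length  (4B, 4-aligned)
16..17  ttl  (1B, 1-aligned)
17..18  -- padding (1B)
18..20  magic  (2B, 2-aligned)
20..24  seq  (4B, 4-aligned)
24..28  version  (4B, 4-aligned)
28..30  port  (2B, 2-aligned)
30..32  -- tail padding (2B)
sizeof = 32, alignof = 4
data bytes 29, size 32 → padding 3

3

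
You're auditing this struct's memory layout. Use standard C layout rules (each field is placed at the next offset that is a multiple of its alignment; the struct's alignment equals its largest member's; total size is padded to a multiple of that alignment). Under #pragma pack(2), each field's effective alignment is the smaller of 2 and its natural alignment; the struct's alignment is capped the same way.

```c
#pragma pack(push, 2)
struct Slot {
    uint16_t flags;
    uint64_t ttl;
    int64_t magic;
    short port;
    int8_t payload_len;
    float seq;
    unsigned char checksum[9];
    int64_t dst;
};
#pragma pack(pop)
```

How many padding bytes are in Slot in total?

flags at 0 (size 2, align 2) → ends 2
ttl at 2 (size 8, align 2) → ends 10
magic at 10 (size 8, align 2) → ends 18
port at 18 (size 2, align 2) → ends 20
payload_len at 20 (size 1, align 1) → ends 21
pad 1 to align 2 for seq
seq at 22 (size 4, align 2) → ends 26
checksum at 26 (size 9, align 1) → ends 35
pad 1 to align 2 for dst
dst at 36 (size 8, align 2) → ends 44
total 44 bytes, alignment 2
data bytes 42, size 44 → padding 2

2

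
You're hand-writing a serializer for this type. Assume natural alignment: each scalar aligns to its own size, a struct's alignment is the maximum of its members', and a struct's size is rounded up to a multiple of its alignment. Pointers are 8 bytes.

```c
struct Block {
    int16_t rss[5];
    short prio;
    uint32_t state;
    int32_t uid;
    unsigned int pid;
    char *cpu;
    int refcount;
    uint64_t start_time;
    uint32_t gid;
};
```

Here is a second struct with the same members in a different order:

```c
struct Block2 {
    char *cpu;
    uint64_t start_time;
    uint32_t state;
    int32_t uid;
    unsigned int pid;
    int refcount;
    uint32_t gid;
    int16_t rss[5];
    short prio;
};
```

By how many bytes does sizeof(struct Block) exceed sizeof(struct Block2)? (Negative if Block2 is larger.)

@0: rss [10B, align 2] → 10
@10: prio [2B, align 2] → 12
@12: state [4B, align 4] → 16
@16: uid [4B, align 4] → 20
@20: pid [4B, align 4] → 24
@24: cpu [8B, align 8] → 32
@32: refcount [4B, align 4] → 36
+4 pad (align 8)
@40: start_time [8B, align 8] → 48
@48: gid [4B, align 4] → 52
+4 tail pad (align 8)
size 56, align 8
— Block2 —
@0: cpu [8B, align 8] → 8
@8: start_time [8B, align 8] → 16
@16: state [4B, align 4] → 20
@20: uid [4B, align 4] → 24
@24: pid [4B, align 4] → 28
@28: refcount [4B, align 4] → 32
@32: gid [4B, align 4] → 36
@36: rss [10B, align 2] → 46
@46: prio [2B, align 2] → 48
size 48, align 8
56 − 48 = 8

8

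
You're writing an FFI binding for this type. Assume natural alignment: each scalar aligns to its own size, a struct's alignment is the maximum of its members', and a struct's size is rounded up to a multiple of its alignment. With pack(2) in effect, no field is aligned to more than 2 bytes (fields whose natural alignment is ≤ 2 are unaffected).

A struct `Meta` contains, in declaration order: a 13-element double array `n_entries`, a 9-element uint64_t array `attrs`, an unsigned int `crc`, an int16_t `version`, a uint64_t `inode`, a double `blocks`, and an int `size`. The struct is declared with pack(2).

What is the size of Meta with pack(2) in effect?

@0: n_entries [104B, align 2] → 104
@104: attrs [72B, align 2] → 176
@176: crc [4B, align 2] → 180
@180: version [2B, align 2] → 182
@182: inode [8B, align 2] → 190
@190: blocks [8B, align 2] → 198
@198: size [4B, align 2] → 202
size 202, align 2

202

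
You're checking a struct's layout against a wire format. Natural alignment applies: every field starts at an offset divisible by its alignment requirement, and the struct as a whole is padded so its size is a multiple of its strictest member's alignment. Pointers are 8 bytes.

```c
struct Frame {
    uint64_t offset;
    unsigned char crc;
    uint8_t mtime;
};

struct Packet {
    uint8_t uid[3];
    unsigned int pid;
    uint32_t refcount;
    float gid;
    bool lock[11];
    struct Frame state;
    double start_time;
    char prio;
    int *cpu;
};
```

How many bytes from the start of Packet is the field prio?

Frame: @0: offset [8B, align 8] → 8; @8: crc [1B, align 1] → 9; @9: mtime [1B, align 1] → 10; +6 tail pad (align 8); size 16, align 8
@0: uid [3B, align 1] → 3
+1 pad (align 4)
@4: pid [4B, align 4] → 8
@8: refcount [4B, align 4] → 12
@12: gid [4B, align 4] → 16
@16: lock [11B, align 1] → 27
+5 pad (align 8)
@32: state [16B, align 8] → 48
@48: start_time [8B, align 8] → 56
@56: prio [1B, align 1] → 57

56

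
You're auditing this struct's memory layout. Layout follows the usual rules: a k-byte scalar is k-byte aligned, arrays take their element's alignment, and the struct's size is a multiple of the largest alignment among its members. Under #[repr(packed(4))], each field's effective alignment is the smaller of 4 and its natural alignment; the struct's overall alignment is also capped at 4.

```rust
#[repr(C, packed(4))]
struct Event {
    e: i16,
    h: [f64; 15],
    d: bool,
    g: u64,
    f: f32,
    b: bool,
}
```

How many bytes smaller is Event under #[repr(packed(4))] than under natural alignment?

natural layout:
  e at 0 (size 2, align 2) → ends 2
  pad 6 to align 8 for h
  h at 8 (size 120, align 8) → ends 128
  d at 128 (size 1, align 1) → ends 129
  pad 7 to align 8 for g
  g at 136 (size 8, align 8) → ends 144
  f at 144 (size 4, align 4) → ends 148
  b at 148 (size 1, align 1) → ends 149
  tail pad 3 to reach multiple of 8
  total 152 bytes, alignment 8
packed(4) layout:
  e at 0 (size 2, align 2) → ends 2
  pad 2 to align 4 for h
  h at 4 (size 120, align 4) → ends 124
  d at 124 (size 1, align 1) → ends 125
  pad 3 to align 4 for g
  g at 128 (size 8, align 4) → ends 136
  f at 136 (size 4, align 4) → ends 140
  b at 140 (size 1, align 1) → ends 141
  tail pad 3 to reach multiple of 4
  total 144 bytes, alignment 4
152 − 144 = 8

8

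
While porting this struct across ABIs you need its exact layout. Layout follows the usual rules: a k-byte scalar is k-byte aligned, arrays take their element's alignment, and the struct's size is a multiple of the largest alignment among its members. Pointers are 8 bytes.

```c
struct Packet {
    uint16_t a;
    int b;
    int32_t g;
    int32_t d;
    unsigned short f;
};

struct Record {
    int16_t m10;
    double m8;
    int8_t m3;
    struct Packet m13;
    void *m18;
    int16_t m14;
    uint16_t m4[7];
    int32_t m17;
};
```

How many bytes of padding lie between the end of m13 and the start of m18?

Packet: 0..2  a  (2B, 2-aligned); 2..4  -- padding (2B); 4..8  b  (4B, 4-aligned); 8..12  g  (4B, 4-aligned); 12..16  d  (4B, 4-aligned); 16..18  f  (2B, 2-aligned); 18..20  -- tail padding (2B); sizeof = 20, alignof = 4
0..2  m10  (2B, 2-aligned)
2..8  -- padding (6B)
8..16  m8  (8B, 8-aligned)
16..17  m3  (1B, 1-aligned)
17..20  -- padding (3B)
20..40  m13  (20B, 4-aligned)
40..48  m18  (8B, 8-aligned)

0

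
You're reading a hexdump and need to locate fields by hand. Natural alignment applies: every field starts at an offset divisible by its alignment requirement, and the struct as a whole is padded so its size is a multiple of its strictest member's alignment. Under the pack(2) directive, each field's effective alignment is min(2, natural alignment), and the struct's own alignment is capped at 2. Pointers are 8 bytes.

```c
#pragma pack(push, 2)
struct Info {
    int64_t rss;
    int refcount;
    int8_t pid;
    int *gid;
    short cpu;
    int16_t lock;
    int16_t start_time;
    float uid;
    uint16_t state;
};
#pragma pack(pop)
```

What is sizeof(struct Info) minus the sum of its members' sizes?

@0: rss [8B, align 2] → 8
@8: refcount [4B, align 2] → 12
@12: pid [1B, align 1] → 13
+1 pad (align 2)
@14: gid [8B, align 2] → 22
@22: cpu [2B, align 2] → 24
@24: lock [2B, align 2] → 26
@26: start_time [2B, align 2] → 28
@28: uid [4B, align 2] → 32
@32: state [2B, align 2] → 34
size 34, align 2
data bytes 33, size 34 → padding 1

1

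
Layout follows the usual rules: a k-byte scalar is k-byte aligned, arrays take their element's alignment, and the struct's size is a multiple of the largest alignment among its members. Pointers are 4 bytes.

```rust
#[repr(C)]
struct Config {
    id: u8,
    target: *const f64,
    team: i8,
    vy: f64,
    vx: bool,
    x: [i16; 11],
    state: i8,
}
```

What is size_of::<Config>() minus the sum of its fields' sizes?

@0: id [1B, align 1] → 1
+3 pad (align 4)
@4: target [4B, align 4] → 8
@8: team [1B, align 1] → 9
+7 pad (align 8)
@16: vy [8B, align 8] → 24
@24: vx [1B, align 1] → 25
+1 pad (align 2)
@26: x [22B, align 2] → 48
@48: state [1B, align 1] → 49
+7 tail pad (align 8)
size 56, align 8
data bytes 38, size 56 → padding 18

18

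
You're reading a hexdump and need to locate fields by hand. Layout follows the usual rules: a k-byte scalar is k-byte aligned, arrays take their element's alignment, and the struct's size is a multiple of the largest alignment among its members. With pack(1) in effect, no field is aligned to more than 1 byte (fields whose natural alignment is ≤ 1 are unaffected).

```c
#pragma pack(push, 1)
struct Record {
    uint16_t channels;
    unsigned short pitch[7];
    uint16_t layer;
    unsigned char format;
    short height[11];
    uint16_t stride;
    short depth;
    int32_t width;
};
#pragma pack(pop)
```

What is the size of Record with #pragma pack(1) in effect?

49

@0: channels [2B, align 1] → 2
@2: pitch [14B, align 1] → 16
@16: layer [2B, align 1] → 18
@18: format [1B, align 1] → 19
@19: height [22B, align 1] → 41
@41: stride [2B, align 1] → 43
@43: depth [2B, align 1] → 45
@45: width [4B, align 1] → 49
size 49, align 1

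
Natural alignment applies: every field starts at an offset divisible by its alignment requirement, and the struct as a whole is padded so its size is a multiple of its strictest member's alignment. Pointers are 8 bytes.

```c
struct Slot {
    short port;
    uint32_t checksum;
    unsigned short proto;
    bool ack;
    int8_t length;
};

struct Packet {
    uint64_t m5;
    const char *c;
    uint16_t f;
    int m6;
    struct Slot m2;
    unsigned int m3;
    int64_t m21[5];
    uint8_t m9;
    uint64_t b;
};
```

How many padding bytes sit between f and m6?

Slot: @0: port [2B, align 2] → 2; +2 pad (align 4); @4: checksum [4B, align 4] → 8; @8: proto [2B, align 2] → 10; @10: ack [1B, align 1] → 11; @11: length [1B, align 1] → 12; size 12, align 4
@0: m5 [8B, align 8] → 8
@8: c [8B, align 8] → 16
@16: f [2B, align 2] → 18
+2 pad (align 4)
@20: m6 [4B, align 4] → 24

2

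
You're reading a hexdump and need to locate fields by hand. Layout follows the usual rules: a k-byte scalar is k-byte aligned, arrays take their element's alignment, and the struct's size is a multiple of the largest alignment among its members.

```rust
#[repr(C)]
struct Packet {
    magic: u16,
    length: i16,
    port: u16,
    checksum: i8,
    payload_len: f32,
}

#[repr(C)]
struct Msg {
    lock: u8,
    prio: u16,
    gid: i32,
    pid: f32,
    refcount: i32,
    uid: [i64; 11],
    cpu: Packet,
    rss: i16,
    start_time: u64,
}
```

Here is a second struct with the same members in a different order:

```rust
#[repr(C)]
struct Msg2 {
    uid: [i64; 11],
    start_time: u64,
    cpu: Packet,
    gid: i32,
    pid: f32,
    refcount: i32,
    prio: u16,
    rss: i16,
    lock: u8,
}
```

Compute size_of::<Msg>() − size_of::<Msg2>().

0

Packet: 0..2  magic  (2B, 2-aligned); 2..4  length  (2B, 2-aligned); 4..6  port  (2B, 2-aligned); 6..7  checksum  (1B, 1-aligned); 7..8  -- padding (1B); 8..12  payload_len  (4B, 4-aligned); sizeof = 12, alignof = 4
0..1  lock  (1B, 1-aligned)
1..2  -- padding (1B)
2..4  prio  (2B, 2-aligned)
4..8  gid  (4B, 4-aligned)
8..12  pid  (4B, 4-aligned)
12..16  refcount  (4B, 4-aligned)
16..104  uid  (88B, 8-aligned)
104..116  cpu  (12B, 4-aligned)
116..118  rss  (2B, 2-aligned)
118..120  -- padding (2B)
120..128  start_time  (8B, 8-aligned)
sizeof = 128, alignof = 8
— Msg2 —
0..88  uid  (88B, 8-aligned)
88..96  start_time  (8B, 8-aligned)
96..108  cpu  (12B, 4-aligned)
108..112  gid  (4B, 4-aligned)
112..116  pid  (4B, 4-aligned)
116..120  refcount  (4B, 4-aligned)
120..122  prio  (2B, 2-aligned)
122..124  rss  (2B, 2-aligned)
124..125  lock  (1B, 1-aligned)
125..128  -- tail padding (3B)
sizeof = 128, alignof = 8
128 − 128 = 0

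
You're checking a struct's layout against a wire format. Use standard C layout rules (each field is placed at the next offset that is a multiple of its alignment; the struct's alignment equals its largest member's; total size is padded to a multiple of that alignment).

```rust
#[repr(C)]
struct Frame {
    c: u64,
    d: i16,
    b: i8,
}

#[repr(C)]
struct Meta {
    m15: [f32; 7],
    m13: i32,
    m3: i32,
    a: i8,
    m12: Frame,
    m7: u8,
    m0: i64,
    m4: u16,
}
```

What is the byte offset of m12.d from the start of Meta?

Frame: 0..8  c  (8B, 8-aligned); 8..10  d  (2B, 2-aligned); 10..11  b  (1B, 1-aligned); 11..16  -- tail padding (5B); sizeof = 16, alignof = 8
0..28  m15  (28B, 4-aligned)
28..32  m13  (4B, 4-aligned)
32..36  m3  (4B, 4-aligned)
36..37  a  (1B, 1-aligned)
37..40  -- padding (3B)
40..56  m12  (16B, 8-aligned)
within Frame: d at 8
40 + 8 = 48

48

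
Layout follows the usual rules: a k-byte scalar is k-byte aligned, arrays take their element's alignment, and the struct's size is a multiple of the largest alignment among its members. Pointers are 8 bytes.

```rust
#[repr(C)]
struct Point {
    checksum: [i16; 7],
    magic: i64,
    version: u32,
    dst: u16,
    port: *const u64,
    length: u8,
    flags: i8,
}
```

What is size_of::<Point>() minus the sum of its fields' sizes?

@0: checksum [14B, align 2] → 14
+2 pad (align 8)
@16: magic [8B, align 8] → 24
@24: version [4B, align 4] → 28
@28: dst [2B, align 2] → 30
+2 pad (align 8)
@32: port [8B, align 8] → 40
@40: length [1B, align 1] → 41
@41: flags [1B, align 1] → 42
+6 tail pad (align 8)
size 48, align 8
data bytes 38, size 48 → padding 10

10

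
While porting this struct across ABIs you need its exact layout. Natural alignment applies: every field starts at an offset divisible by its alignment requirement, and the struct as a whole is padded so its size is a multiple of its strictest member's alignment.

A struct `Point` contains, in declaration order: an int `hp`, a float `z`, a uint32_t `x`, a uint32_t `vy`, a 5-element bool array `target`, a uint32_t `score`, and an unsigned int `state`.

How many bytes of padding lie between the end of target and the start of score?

3

0..4  hp  (4B, 4-aligned)
4..8  z  (4B, 4-aligned)
8..12  x  (4B, 4-aligned)
12..16  vy  (4B, 4-aligned)
16..21  target  (5B, 1-aligned)
21..24  -- padding (3B)
24..28  score  (4B, 4-aligned)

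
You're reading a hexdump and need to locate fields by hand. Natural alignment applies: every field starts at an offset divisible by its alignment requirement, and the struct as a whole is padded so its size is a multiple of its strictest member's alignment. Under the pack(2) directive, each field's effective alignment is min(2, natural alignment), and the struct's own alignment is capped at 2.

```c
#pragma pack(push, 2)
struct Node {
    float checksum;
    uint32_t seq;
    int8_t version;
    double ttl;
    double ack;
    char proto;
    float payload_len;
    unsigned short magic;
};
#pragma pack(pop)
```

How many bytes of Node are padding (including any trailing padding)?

2

@0: checksum [4B, align 2] → 4
@4: seq [4B, align 2] → 8
@8: version [1B, align 1] → 9
+1 pad (align 2)
@10: ttl [8B, align 2] → 18
@18: ack [8B, align 2] → 26
@26: proto [1B, align 1] → 27
+1 pad (align 2)
@28: payload_len [4B, align 2] → 32
@32: magic [2B, align 2] → 34
size 34, align 2
data bytes 32, size 34 → padding 2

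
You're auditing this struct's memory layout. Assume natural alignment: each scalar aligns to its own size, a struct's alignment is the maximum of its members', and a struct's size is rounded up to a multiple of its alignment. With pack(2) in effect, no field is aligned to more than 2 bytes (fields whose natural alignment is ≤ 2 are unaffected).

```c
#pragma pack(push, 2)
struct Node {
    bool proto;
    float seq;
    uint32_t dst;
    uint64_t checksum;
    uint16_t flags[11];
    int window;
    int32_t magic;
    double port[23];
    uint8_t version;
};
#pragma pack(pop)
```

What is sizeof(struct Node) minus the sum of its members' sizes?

proto at 0 (size 1, align 1) → ends 1
pad 1 to align 2 for seq
seq at 2 (size 4, align 2) → ends 6
dst at 6 (size 4, align 2) → ends 10
checksum at 10 (size 8, align 2) → ends 18
flags at 18 (size 22, align 2) → ends 40
window at 40 (size 4, align 2) → ends 44
magic at 44 (size 4, align 2) → ends 48
port at 48 (size 184, align 2) → ends 232
version at 232 (size 1, align 1) → ends 233
tail pad 1 to reach multiple of 2
total 234 bytes, alignment 2
data bytes 232, size 234 → padding 2

2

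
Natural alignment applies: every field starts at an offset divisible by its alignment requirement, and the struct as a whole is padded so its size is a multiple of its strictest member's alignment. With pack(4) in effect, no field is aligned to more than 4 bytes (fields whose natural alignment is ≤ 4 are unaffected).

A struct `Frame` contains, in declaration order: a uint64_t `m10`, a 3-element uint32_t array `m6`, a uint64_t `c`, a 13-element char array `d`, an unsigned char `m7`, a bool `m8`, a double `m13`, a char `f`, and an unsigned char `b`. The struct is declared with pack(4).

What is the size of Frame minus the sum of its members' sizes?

0..8  m10  (8B, 4-aligned)
8..20  m6  (12B, 4-aligned)
20..28  c  (8B, 4-aligned)
28..41  d  (13B, 1-aligned)
41..42  m7  (1B, 1-aligned)
42..43  m8  (1B, 1-aligned)
43..44  -- padding (1B)
44..52  m13  (8B, 4-aligned)
52..53  f  (1B, 1-aligned)
53..54  b  (1B, 1-aligned)
54..56  -- tail padding (2B)
sizeof = 56, alignof = 4
data bytes 53, size 56 → padding 3

3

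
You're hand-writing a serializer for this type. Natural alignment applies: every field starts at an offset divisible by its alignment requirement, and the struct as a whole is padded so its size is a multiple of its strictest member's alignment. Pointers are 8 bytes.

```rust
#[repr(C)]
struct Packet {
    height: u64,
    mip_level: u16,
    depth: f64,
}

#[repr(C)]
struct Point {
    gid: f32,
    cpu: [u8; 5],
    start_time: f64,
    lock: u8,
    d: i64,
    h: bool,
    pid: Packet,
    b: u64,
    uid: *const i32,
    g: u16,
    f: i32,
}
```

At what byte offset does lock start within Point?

24

Packet: height at 0 (size 8, align 8) → ends 8; mip_level at 8 (size 2, align 2) → ends 10; pad 6 to align 8 for depth; depth at 16 (size 8, align 8) → ends 24; total 24 bytes, alignment 8
gid at 0 (size 4, align 4) → ends 4
cpu at 4 (size 5, align 1) → ends 9
pad 7 to align 8 for start_time
start_time at 16 (size 8, align 8) → ends 24
lock at 24 (size 1, align 1) → ends 25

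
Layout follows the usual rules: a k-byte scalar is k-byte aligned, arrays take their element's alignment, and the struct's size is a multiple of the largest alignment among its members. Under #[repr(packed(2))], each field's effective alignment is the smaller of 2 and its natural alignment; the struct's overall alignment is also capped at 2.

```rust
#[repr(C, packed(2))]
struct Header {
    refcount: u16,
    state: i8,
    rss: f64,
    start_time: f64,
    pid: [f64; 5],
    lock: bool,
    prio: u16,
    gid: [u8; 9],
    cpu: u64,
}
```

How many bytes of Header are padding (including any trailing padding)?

@0: refcount [2B, align 2] → 2
@2: state [1B, align 1] → 3
+1 pad (align 2)
@4: rss [8B, align 2] → 12
@12: start_time [8B, align 2] → 20
@20: pid [40B, align 2] → 60
@60: lock [1B, align 1] → 61
+1 pad (align 2)
@62: prio [2B, align 2] → 64
@64: gid [9B, align 1] → 73
+1 pad (align 2)
@74: cpu [8B, align 2] → 82
size 82, align 2
data bytes 79, size 82 → padding 3

3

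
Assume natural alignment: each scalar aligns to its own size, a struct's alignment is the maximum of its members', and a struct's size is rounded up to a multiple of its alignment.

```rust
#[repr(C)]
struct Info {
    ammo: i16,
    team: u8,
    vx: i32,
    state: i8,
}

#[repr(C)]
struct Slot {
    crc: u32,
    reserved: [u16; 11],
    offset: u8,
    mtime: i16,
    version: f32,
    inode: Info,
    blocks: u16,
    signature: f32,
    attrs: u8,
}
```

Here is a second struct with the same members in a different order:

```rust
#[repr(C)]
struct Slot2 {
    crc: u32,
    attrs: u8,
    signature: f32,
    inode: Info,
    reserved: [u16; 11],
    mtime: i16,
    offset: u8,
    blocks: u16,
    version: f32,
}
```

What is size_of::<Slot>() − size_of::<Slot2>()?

Info: ammo at 0 (size 2, align 2) → ends 2; team at 2 (size 1, align 1) → ends 3; pad 1 to align 4 for vx; vx at 4 (size 4, align 4) → ends 8; state at 8 (size 1, align 1) → ends 9; tail pad 3 to reach multiple of 4; total 12 bytes, alignment 4
crc at 0 (size 4, align 4) → ends 4
reserved at 4 (size 22, align 2) → ends 26
offset at 26 (size 1, align 1) → ends 27
pad 1 to align 2 for mtime
mtime at 28 (size 2, align 2) → ends 30
pad 2 to align 4 for version
version at 32 (size 4, align 4) → ends 36
inode at 36 (size 12, align 4) → ends 48
blocks at 48 (size 2, align 2) → ends 50
pad 2 to align 4 for signature
signature at 52 (size 4, align 4) → ends 56
attrs at 56 (size 1, align 1) → ends 57
tail pad 3 to reach multiple of 4
total 60 bytes, alignment 4
— Slot2 —
crc at 0 (size 4, align 4) → ends 4
attrs at 4 (size 1, align 1) → ends 5
pad 3 to align 4 for signature
signature at 8 (size 4, align 4) → ends 12
inode at 12 (size 12, align 4) → ends 24
reserved at 24 (size 22, align 2) → ends 46
mtime at 46 (size 2, align 2) → ends 48
offset at 48 (size 1, align 1) → ends 49
pad 1 to align 2 for blocks
blocks at 50 (size 2, align 2) → ends 52
version at 52 (size 4, align 4) → ends 56
total 56 bytes, alignment 4
60 − 56 = 4

4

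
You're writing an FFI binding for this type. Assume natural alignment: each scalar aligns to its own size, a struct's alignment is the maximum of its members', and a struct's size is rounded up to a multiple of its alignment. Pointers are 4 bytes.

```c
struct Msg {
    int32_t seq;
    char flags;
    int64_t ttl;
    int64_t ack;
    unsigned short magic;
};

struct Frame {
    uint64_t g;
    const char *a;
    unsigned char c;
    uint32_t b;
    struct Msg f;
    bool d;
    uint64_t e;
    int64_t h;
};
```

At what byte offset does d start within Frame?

Msg: 0..4  seq  (4B, 4-aligned); 4..5  flags  (1B, 1-aligned); 5..8  -- padding (3B); 8..16  ttl  (8B, 8-aligned); 16..24  ack  (8B, 8-aligned); 24..26  magic  (2B, 2-aligned); 26..32  -- tail padding (6B); sizeof = 32, alignof = 8
0..8  g  (8B, 8-aligned)
8..12  a  (4B, 4-aligned)
12..13  c  (1B, 1-aligned)
13..16  -- padding (3B)
16..20  b  (4B, 4-aligned)
20..24  -- padding (4B)
24..56  f  (32B, 8-aligned)
56..57  d  (1B, 1-aligned)

56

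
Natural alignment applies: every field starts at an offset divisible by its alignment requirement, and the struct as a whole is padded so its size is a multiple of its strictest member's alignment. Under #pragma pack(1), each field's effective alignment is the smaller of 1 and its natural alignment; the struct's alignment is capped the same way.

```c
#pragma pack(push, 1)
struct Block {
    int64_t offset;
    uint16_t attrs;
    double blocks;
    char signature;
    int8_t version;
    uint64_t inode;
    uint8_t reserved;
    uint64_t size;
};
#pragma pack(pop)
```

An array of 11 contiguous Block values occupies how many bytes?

offset at 0 (size 8, align 1) → ends 8
attrs at 8 (size 2, align 1) → ends 10
blocks at 10 (size 8, align 1) → ends 18
signature at 18 (size 1, align 1) → ends 19
version at 19 (size 1, align 1) → ends 20
inode at 20 (size 8, align 1) → ends 28
reserved at 28 (size 1, align 1) → ends 29
size at 29 (size 8, align 1) → ends 37
total 37 bytes, alignment 1
array of 11: 11 × 37 = 407

407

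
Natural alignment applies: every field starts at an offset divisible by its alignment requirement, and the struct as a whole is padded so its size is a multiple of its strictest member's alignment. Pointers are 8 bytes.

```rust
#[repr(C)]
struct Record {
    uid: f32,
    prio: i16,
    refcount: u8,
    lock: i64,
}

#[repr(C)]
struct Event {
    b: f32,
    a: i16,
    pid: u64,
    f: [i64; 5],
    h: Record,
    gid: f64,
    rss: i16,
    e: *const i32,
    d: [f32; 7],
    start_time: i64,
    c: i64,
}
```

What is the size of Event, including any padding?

144

Record: @0: uid [4B, align 4] → 4; @4: prio [2B, align 2] → 6; @6: refcount [1B, align 1] → 7; +1 pad (align 8); @8: lock [8B, align 8] → 16; size 16, align 8
@0: b [4B, align 4] → 4
@4: a [2B, align 2] → 6
+2 pad (align 8)
@8: pid [8B, align 8] → 16
@16: f [40B, align 8] → 56
@56: h [16B, align 8] → 72
@72: gid [8B, align 8] → 80
@80: rss [2B, align 2] → 82
+6 pad (align 8)
@88: e [8B, align 8] → 96
@96: d [28B, align 4] → 124
+4 pad (align 8)
@128: start_time [8B, align 8] → 136
@136: c [8B, align 8] → 144
size 144, align 8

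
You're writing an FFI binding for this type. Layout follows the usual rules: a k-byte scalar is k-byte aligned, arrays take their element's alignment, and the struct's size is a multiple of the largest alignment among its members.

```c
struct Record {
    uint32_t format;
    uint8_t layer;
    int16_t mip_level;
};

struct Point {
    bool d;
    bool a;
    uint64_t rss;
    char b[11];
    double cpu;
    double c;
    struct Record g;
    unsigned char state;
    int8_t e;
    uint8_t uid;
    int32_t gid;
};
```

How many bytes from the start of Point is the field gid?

Record: format at 0 (size 4, align 4) → ends 4; layer at 4 (size 1, align 1) → ends 5; pad 1 to align 2 for mip_level; mip_level at 6 (size 2, align 2) → ends 8; total 8 bytes, alignment 4
d at 0 (size 1, align 1) → ends 1
a at 1 (size 1, align 1) → ends 2
pad 6 to align 8 for rss
rss at 8 (size 8, align 8) → ends 16
b at 16 (size 11, align 1) → ends 27
pad 5 to align 8 for cpu
cpu at 32 (size 8, align 8) → ends 40
c at 40 (size 8, align 8) → ends 48
g at 48 (size 8, align 4) → ends 56
state at 56 (size 1, align 1) → ends 57
e at 57 (size 1, align 1) → ends 58
uid at 58 (size 1, align 1) → ends 59
pad 1 to align 4 for gid
gid at 60 (size 4, align 4) → ends 64

60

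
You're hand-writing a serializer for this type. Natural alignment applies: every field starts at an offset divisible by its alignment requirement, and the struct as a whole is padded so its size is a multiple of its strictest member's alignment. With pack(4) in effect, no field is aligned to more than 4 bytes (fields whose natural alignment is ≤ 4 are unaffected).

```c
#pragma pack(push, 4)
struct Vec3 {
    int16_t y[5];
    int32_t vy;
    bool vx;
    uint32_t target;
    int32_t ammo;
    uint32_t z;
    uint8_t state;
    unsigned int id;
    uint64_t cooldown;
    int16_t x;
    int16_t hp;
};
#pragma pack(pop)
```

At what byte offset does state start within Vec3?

32

@0: y [10B, align 2] → 10
+2 pad (align 4)
@12: vy [4B, align 4] → 16
@16: vx [1B, align 1] → 17
+3 pad (align 4)
@20: target [4B, align 4] → 24
@24: ammo [4B, align 4] → 28
@28: z [4B, align 4] → 32
@32: state [1B, align 1] → 33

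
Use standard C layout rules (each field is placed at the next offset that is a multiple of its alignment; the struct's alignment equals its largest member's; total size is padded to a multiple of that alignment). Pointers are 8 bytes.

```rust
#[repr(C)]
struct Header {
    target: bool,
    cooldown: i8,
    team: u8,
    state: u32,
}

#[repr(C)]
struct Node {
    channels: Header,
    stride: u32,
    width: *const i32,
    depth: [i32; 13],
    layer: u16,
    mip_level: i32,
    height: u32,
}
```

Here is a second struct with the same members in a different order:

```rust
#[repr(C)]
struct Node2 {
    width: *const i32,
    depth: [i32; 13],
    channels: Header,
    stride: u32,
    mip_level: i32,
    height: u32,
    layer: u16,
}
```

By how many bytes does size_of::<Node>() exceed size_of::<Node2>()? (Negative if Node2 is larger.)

0

Header: 0..1  target  (1B, 1-aligned); 1..2  cooldown  (1B, 1-aligned); 2..3  team  (1B, 1-aligned); 3..4  -- padding (1B); 4..8  state  (4B, 4-aligned); sizeof = 8, alignof = 4
0..8  channels  (8B, 4-aligned)
8..12  stride  (4B, 4-aligned)
12..16  -- padding (4B)
16..24  width  (8B, 8-aligned)
24..76  depth  (52B, 4-aligned)
76..78  layer  (2B, 2-aligned)
78..80  -- padding (2B)
80..84  mip_level  (4B, 4-aligned)
84..88  height  (4B, 4-aligned)
sizeof = 88, alignof = 8
— Node2 —
0..8  width  (8B, 8-aligned)
8..60  depth  (52B, 4-aligned)
60..68  channels  (8B, 4-aligned)
68..72  stride  (4B, 4-aligned)
72..76  mip_level  (4B, 4-aligned)
76..80  height  (4B, 4-aligned)
80..82  layer  (2B, 2-aligned)
82..88  -- tail padding (6B)
sizeof = 88, alignof = 8
88 − 88 = 0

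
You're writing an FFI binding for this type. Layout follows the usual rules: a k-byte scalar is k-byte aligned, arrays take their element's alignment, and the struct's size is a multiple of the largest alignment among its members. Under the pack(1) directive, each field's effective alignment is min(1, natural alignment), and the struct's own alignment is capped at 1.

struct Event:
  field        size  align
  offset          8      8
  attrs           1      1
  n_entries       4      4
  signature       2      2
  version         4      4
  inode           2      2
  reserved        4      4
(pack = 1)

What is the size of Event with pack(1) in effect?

@0: offset [8B, align 1] → 8
@8: attrs [1B, align 1] → 9
@9: n_entries [4B, align 1] → 13
@13: signature [2B, align 1] → 15
@15: version [4B, align 1] → 19
@19: inode [2B, align 1] → 21
@21: reserved [4B, align 1] → 25
size 25, align 1

25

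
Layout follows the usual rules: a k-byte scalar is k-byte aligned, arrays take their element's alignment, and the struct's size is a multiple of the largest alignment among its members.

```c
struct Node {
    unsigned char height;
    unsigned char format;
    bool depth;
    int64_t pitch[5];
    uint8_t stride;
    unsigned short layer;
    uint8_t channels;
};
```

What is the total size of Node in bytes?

56 bytes

height at 0 (size 1, align 1) → ends 1
format at 1 (size 1, align 1) → ends 2
depth at 2 (size 1, align 1) → ends 3
pad 5 to align 8 for pitch
pitch at 8 (size 40, align 8) → ends 48
stride at 48 (size 1, align 1) → ends 49
pad 1 to align 2 for layer
layer at 50 (size 2, align 2) → ends 52
channels at 52 (size 1, align 1) → ends 53
tail pad 3 to reach multiple of 8
total 56 bytes, alignment 8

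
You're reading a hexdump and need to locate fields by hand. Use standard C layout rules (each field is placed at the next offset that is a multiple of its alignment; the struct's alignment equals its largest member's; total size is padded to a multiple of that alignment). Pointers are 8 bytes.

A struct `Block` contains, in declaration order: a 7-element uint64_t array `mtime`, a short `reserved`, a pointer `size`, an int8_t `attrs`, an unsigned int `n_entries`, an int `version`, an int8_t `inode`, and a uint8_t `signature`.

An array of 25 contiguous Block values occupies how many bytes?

2200

0..56  mtime  (56B, 8-aligned)
56..58  reserved  (2B, 2-aligned)
58..64  -- padding (6B)
64..72  size  (8B, 8-aligned)
72..73  attrs  (1B, 1-aligned)
73..76  -- padding (3B)
76..80  n_entries  (4B, 4-aligned)
80..84  version  (4B, 4-aligned)
84..85  inode  (1B, 1-aligned)
85..86  signature  (1B, 1-aligned)
86..88  -- tail padding (2B)
sizeof = 88, alignof = 8
array of 25: 25 × 88 = 2200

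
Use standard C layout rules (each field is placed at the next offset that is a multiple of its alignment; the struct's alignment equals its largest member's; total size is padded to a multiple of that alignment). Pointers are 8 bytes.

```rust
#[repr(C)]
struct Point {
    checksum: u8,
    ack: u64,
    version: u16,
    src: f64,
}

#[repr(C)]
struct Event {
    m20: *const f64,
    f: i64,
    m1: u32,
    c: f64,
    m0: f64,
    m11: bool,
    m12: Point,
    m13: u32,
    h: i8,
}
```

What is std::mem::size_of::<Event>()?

88

Point: @0: checksum [1B, align 1] → 1; +7 pad (align 8); @8: ack [8B, align 8] → 16; @16: version [2B, align 2] → 18; +6 pad (align 8); @24: src [8B, align 8] → 32; size 32, align 8
@0: m20 [8B, align 8] → 8
@8: f [8B, align 8] → 16
@16: m1 [4B, align 4] → 20
+4 pad (align 8)
@24: c [8B, align 8] → 32
@32: m0 [8B, align 8] → 40
@40: m11 [1B, align 1] → 41
+7 pad (align 8)
@48: m12 [32B, align 8] → 80
@80: m13 [4B, align 4] → 84
@84: h [1B, align 1] → 85
+3 tail pad (align 8)
size 88, align 8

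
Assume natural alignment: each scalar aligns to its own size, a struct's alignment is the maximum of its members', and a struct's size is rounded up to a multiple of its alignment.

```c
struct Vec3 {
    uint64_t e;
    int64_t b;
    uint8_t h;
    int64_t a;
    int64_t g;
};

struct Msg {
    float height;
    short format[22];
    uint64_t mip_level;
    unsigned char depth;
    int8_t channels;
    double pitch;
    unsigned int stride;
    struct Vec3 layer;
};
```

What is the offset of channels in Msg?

57

Vec3: 0..8  e  (8B, 8-aligned); 8..16  b  (8B, 8-aligned); 16..17  h  (1B, 1-aligned); 17..24  -- padding (7B); 24..32  a  (8B, 8-aligned); 32..40  g  (8B, 8-aligned); sizeof = 40, alignof = 8
0..4  height  (4B, 4-aligned)
4..48  format  (44B, 2-aligned)
48..56  mip_level  (8B, 8-aligned)
56..57  depth  (1B, 1-aligned)
57..58  channels  (1B, 1-aligned)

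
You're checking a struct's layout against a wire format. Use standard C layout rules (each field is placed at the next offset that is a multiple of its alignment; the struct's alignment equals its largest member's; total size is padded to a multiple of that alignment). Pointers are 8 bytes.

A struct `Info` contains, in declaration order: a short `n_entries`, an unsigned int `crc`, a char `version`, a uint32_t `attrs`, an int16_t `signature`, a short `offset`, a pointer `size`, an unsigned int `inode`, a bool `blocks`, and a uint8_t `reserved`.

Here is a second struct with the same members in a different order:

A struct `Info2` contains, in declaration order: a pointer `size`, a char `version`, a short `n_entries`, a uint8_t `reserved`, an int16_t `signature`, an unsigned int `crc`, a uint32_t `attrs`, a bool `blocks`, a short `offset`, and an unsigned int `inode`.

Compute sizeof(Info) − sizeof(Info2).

8

0..2  n_entries  (2B, 2-aligned)
2..4  -- padding (2B)
4..8  crc  (4B, 4-aligned)
8..9  version  (1B, 1-aligned)
9..12  -- padding (3B)
12..16  attrs  (4B, 4-aligned)
16..18  signature  (2B, 2-aligned)
18..20  offset  (2B, 2-aligned)
20..24  -- padding (4B)
24..32  size  (8B, 8-aligned)
32..36  inode  (4B, 4-aligned)
36..37  blocks  (1B, 1-aligned)
37..38  reserved  (1B, 1-aligned)
38..40  -- tail padding (2B)
sizeof = 40, alignof = 8
— Info2 —
0..8  size  (8B, 8-aligned)
8..9  version  (1B, 1-aligned)
9..10  -- padding (1B)
10..12  n_entries  (2B, 2-aligned)
12..13  reserved  (1B, 1-aligned)
13..14  -- padding (1B)
14..16  signature  (2B, 2-aligned)
16..20  crc  (4B, 4-aligned)
20..24  attrs  (4B, 4-aligned)
24..25  blocks  (1B, 1-aligned)
25..26  -- padding (1B)
26..28  offset  (2B, 2-aligned)
28..32  inode  (4B, 4-aligned)
sizeof = 32, alignof = 8
40 − 32 = 8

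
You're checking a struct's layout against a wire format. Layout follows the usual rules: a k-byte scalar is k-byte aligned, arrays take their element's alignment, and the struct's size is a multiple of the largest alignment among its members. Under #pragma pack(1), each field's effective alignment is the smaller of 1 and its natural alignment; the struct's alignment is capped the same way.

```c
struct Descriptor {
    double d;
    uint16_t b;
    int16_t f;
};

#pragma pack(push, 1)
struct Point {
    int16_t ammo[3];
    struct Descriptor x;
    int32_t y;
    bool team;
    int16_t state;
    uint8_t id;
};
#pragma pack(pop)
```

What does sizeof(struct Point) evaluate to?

Descriptor: d at 0 (size 8, align 8) → ends 8; b at 8 (size 2, align 2) → ends 10; f at 10 (size 2, align 2) → ends 12; tail pad 4 to reach multiple of 8; total 16 bytes, alignment 8
ammo at 0 (size 6, align 1) → ends 6
x at 6 (size 16, align 1) → ends 22
y at 22 (size 4, align 1) → ends 26
team at 26 (size 1, align 1) → ends 27
state at 27 (size 2, align 1) → ends 29
id at 29 (size 1, align 1) → ends 30
total 30 bytes, alignment 1

30 bytes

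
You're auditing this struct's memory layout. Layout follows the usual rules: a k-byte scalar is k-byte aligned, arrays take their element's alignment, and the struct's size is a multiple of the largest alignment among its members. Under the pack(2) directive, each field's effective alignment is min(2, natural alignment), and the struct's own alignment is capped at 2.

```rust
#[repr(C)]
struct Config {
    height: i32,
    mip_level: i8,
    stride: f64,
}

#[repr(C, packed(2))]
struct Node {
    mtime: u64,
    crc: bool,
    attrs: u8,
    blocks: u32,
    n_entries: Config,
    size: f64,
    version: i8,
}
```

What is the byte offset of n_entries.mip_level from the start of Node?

Config: height at 0 (size 4, align 4) → ends 4; mip_level at 4 (size 1, align 1) → ends 5; pad 3 to align 8 for stride; stride at 8 (size 8, align 8) → ends 16; total 16 bytes, alignment 8
mtime at 0 (size 8, align 2) → ends 8
crc at 8 (size 1, align 1) → ends 9
attrs at 9 (size 1, align 1) → ends 10
blocks at 10 (size 4, align 2) → ends 14
n_entries at 14 (size 16, align 2) → ends 30
within Config: mip_level at 4
14 + 4 = 18

18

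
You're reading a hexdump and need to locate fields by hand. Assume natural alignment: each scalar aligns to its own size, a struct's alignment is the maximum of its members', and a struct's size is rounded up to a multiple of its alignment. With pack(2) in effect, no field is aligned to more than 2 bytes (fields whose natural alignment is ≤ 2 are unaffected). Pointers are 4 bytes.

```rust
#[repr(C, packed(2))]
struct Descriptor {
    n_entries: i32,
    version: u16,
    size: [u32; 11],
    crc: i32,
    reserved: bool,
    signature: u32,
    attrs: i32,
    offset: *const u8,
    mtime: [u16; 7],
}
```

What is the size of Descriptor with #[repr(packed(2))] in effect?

@0: n_entries [4B, align 2] → 4
@4: version [2B, align 2] → 6
@6: size [44B, align 2] → 50
@50: crc [4B, align 2] → 54
@54: reserved [1B, align 1] → 55
+1 pad (align 2)
@56: signature [4B, align 2] → 60
@60: attrs [4B, align 2] → 64
@64: offset [4B, align 2] → 68
@68: mtime [14B, align 2] → 82
size 82, align 2

82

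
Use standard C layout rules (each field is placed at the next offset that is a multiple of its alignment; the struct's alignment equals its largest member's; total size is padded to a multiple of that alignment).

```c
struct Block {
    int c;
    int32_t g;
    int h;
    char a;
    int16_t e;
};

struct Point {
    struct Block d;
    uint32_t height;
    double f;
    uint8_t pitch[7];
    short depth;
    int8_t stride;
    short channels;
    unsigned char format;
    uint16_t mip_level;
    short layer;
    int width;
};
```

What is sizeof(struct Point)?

56

Block: 0..4  c  (4B, 4-aligned); 4..8  g  (4B, 4-aligned); 8..12  h  (4B, 4-aligned); 12..13  a  (1B, 1-aligned); 13..14  -- padding (1B); 14..16  e  (2B, 2-aligned); sizeof = 16, alignof = 4
0..16  d  (16B, 4-aligned)
16..20  height  (4B, 4-aligned)
20..24  -- padding (4B)
24..32  f  (8B, 8-aligned)
32..39  pitch  (7B, 1-aligned)
39..40  -- padding (1B)
40..42  depth  (2B, 2-aligned)
42..43  stride  (1B, 1-aligned)
43..44  -- padding (1B)
44..46  channels  (2B, 2-aligned)
46..47  format  (1B, 1-aligned)
47..48  -- padding (1B)
48..50  mip_level  (2B, 2-aligned)
50..52  layer  (2B, 2-aligned)
52..56  width  (4B, 4-aligned)
sizeof = 56, alignof = 8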